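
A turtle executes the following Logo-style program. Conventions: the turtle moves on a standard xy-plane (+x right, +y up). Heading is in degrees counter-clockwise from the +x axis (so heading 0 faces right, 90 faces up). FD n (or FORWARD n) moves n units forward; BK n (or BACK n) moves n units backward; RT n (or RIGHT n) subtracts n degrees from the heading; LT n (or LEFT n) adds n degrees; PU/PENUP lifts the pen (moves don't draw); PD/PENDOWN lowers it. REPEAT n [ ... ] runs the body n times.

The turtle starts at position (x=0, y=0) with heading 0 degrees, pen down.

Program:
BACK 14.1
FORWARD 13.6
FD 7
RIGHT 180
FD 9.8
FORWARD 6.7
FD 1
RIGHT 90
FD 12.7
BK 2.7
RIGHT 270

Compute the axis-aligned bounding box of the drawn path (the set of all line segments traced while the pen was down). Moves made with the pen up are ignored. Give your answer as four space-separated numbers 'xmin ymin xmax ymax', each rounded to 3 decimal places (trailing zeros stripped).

Answer: -14.1 0 6.5 12.7

Derivation:
Executing turtle program step by step:
Start: pos=(0,0), heading=0, pen down
BK 14.1: (0,0) -> (-14.1,0) [heading=0, draw]
FD 13.6: (-14.1,0) -> (-0.5,0) [heading=0, draw]
FD 7: (-0.5,0) -> (6.5,0) [heading=0, draw]
RT 180: heading 0 -> 180
FD 9.8: (6.5,0) -> (-3.3,0) [heading=180, draw]
FD 6.7: (-3.3,0) -> (-10,0) [heading=180, draw]
FD 1: (-10,0) -> (-11,0) [heading=180, draw]
RT 90: heading 180 -> 90
FD 12.7: (-11,0) -> (-11,12.7) [heading=90, draw]
BK 2.7: (-11,12.7) -> (-11,10) [heading=90, draw]
RT 270: heading 90 -> 180
Final: pos=(-11,10), heading=180, 8 segment(s) drawn

Segment endpoints: x in {-14.1, -11, -11, -10, -3.3, -0.5, 0, 6.5}, y in {0, 0, 0, 0, 10, 12.7}
xmin=-14.1, ymin=0, xmax=6.5, ymax=12.7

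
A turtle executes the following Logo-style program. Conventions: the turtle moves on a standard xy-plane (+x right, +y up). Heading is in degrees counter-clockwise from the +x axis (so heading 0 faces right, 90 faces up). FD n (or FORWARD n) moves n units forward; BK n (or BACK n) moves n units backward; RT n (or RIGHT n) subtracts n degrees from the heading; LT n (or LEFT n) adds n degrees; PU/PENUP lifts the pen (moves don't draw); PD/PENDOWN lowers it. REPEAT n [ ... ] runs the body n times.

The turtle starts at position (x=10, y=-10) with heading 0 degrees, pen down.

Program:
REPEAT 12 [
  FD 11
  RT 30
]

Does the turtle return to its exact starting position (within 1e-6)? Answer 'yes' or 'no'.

Answer: yes

Derivation:
Executing turtle program step by step:
Start: pos=(10,-10), heading=0, pen down
REPEAT 12 [
  -- iteration 1/12 --
  FD 11: (10,-10) -> (21,-10) [heading=0, draw]
  RT 30: heading 0 -> 330
  -- iteration 2/12 --
  FD 11: (21,-10) -> (30.526,-15.5) [heading=330, draw]
  RT 30: heading 330 -> 300
  -- iteration 3/12 --
  FD 11: (30.526,-15.5) -> (36.026,-25.026) [heading=300, draw]
  RT 30: heading 300 -> 270
  -- iteration 4/12 --
  FD 11: (36.026,-25.026) -> (36.026,-36.026) [heading=270, draw]
  RT 30: heading 270 -> 240
  -- iteration 5/12 --
  FD 11: (36.026,-36.026) -> (30.526,-45.553) [heading=240, draw]
  RT 30: heading 240 -> 210
  -- iteration 6/12 --
  FD 11: (30.526,-45.553) -> (21,-51.053) [heading=210, draw]
  RT 30: heading 210 -> 180
  -- iteration 7/12 --
  FD 11: (21,-51.053) -> (10,-51.053) [heading=180, draw]
  RT 30: heading 180 -> 150
  -- iteration 8/12 --
  FD 11: (10,-51.053) -> (0.474,-45.553) [heading=150, draw]
  RT 30: heading 150 -> 120
  -- iteration 9/12 --
  FD 11: (0.474,-45.553) -> (-5.026,-36.026) [heading=120, draw]
  RT 30: heading 120 -> 90
  -- iteration 10/12 --
  FD 11: (-5.026,-36.026) -> (-5.026,-25.026) [heading=90, draw]
  RT 30: heading 90 -> 60
  -- iteration 11/12 --
  FD 11: (-5.026,-25.026) -> (0.474,-15.5) [heading=60, draw]
  RT 30: heading 60 -> 30
  -- iteration 12/12 --
  FD 11: (0.474,-15.5) -> (10,-10) [heading=30, draw]
  RT 30: heading 30 -> 0
]
Final: pos=(10,-10), heading=0, 12 segment(s) drawn

Start position: (10, -10)
Final position: (10, -10)
Distance = 0; < 1e-6 -> CLOSED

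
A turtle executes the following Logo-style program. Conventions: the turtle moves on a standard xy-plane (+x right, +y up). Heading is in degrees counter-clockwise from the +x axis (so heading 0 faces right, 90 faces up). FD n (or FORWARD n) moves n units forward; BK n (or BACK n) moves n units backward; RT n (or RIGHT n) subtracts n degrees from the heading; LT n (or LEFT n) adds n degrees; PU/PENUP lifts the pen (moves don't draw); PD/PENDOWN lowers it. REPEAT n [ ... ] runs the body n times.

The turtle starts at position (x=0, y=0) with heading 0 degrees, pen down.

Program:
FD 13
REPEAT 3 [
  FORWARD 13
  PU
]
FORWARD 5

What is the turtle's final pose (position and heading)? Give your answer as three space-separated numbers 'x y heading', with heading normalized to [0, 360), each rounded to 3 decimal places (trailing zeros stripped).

Answer: 57 0 0

Derivation:
Executing turtle program step by step:
Start: pos=(0,0), heading=0, pen down
FD 13: (0,0) -> (13,0) [heading=0, draw]
REPEAT 3 [
  -- iteration 1/3 --
  FD 13: (13,0) -> (26,0) [heading=0, draw]
  PU: pen up
  -- iteration 2/3 --
  FD 13: (26,0) -> (39,0) [heading=0, move]
  PU: pen up
  -- iteration 3/3 --
  FD 13: (39,0) -> (52,0) [heading=0, move]
  PU: pen up
]
FD 5: (52,0) -> (57,0) [heading=0, move]
Final: pos=(57,0), heading=0, 2 segment(s) drawn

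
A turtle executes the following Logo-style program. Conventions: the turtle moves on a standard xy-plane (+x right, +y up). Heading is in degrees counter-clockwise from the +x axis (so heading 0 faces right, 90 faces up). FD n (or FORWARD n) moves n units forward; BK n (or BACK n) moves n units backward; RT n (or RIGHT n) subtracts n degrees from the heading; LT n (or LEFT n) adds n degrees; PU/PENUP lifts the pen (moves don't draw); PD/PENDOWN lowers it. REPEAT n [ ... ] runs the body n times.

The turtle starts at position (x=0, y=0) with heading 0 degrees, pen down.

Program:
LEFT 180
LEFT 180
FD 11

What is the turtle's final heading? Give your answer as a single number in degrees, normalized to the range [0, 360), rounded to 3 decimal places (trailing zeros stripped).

Answer: 0

Derivation:
Executing turtle program step by step:
Start: pos=(0,0), heading=0, pen down
LT 180: heading 0 -> 180
LT 180: heading 180 -> 0
FD 11: (0,0) -> (11,0) [heading=0, draw]
Final: pos=(11,0), heading=0, 1 segment(s) drawn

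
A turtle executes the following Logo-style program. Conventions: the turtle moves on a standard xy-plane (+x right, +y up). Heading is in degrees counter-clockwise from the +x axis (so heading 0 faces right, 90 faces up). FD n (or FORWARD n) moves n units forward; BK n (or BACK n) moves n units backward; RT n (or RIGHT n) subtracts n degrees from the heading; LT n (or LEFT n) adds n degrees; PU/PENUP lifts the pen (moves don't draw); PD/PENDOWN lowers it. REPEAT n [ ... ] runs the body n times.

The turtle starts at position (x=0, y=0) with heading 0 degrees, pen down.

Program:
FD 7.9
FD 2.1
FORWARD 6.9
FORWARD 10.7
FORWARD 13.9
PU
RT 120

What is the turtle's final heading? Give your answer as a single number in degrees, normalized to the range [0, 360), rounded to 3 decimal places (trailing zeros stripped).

Answer: 240

Derivation:
Executing turtle program step by step:
Start: pos=(0,0), heading=0, pen down
FD 7.9: (0,0) -> (7.9,0) [heading=0, draw]
FD 2.1: (7.9,0) -> (10,0) [heading=0, draw]
FD 6.9: (10,0) -> (16.9,0) [heading=0, draw]
FD 10.7: (16.9,0) -> (27.6,0) [heading=0, draw]
FD 13.9: (27.6,0) -> (41.5,0) [heading=0, draw]
PU: pen up
RT 120: heading 0 -> 240
Final: pos=(41.5,0), heading=240, 5 segment(s) drawn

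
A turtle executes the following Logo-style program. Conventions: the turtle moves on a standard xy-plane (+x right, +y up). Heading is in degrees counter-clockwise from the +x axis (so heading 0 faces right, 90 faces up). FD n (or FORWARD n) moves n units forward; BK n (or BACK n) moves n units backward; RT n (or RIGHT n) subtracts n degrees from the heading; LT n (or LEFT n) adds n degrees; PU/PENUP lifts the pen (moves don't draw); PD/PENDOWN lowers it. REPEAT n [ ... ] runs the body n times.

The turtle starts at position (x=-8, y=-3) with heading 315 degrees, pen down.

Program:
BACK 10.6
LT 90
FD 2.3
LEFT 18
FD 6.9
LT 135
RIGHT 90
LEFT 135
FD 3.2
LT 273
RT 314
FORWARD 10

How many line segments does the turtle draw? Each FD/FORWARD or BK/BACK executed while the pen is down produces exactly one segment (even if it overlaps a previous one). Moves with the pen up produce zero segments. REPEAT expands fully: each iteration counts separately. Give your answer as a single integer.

Answer: 5

Derivation:
Executing turtle program step by step:
Start: pos=(-8,-3), heading=315, pen down
BK 10.6: (-8,-3) -> (-15.495,4.495) [heading=315, draw]
LT 90: heading 315 -> 45
FD 2.3: (-15.495,4.495) -> (-13.869,6.122) [heading=45, draw]
LT 18: heading 45 -> 63
FD 6.9: (-13.869,6.122) -> (-10.736,12.27) [heading=63, draw]
LT 135: heading 63 -> 198
RT 90: heading 198 -> 108
LT 135: heading 108 -> 243
FD 3.2: (-10.736,12.27) -> (-12.189,9.418) [heading=243, draw]
LT 273: heading 243 -> 156
RT 314: heading 156 -> 202
FD 10: (-12.189,9.418) -> (-21.461,5.672) [heading=202, draw]
Final: pos=(-21.461,5.672), heading=202, 5 segment(s) drawn
Segments drawn: 5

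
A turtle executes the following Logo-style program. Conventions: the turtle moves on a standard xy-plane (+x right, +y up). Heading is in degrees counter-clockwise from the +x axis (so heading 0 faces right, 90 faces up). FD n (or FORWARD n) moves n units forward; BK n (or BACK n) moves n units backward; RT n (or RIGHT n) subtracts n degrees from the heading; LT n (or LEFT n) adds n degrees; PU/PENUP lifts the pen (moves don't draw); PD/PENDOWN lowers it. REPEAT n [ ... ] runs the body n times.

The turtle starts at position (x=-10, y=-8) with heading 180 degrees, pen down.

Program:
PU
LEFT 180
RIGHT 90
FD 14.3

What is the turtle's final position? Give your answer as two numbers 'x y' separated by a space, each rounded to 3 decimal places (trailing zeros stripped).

Executing turtle program step by step:
Start: pos=(-10,-8), heading=180, pen down
PU: pen up
LT 180: heading 180 -> 0
RT 90: heading 0 -> 270
FD 14.3: (-10,-8) -> (-10,-22.3) [heading=270, move]
Final: pos=(-10,-22.3), heading=270, 0 segment(s) drawn

Answer: -10 -22.3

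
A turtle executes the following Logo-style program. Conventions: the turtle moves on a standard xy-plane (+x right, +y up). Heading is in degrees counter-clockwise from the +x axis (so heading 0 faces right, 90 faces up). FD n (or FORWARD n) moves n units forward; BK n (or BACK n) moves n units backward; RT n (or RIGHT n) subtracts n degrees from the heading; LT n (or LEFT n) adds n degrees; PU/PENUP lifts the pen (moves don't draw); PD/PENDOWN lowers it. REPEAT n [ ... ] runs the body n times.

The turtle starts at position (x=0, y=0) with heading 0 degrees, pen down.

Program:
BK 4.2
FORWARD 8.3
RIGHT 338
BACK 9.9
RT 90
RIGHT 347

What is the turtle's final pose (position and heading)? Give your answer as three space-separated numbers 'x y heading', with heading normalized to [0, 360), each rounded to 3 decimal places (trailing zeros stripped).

Answer: -5.079 -3.709 305

Derivation:
Executing turtle program step by step:
Start: pos=(0,0), heading=0, pen down
BK 4.2: (0,0) -> (-4.2,0) [heading=0, draw]
FD 8.3: (-4.2,0) -> (4.1,0) [heading=0, draw]
RT 338: heading 0 -> 22
BK 9.9: (4.1,0) -> (-5.079,-3.709) [heading=22, draw]
RT 90: heading 22 -> 292
RT 347: heading 292 -> 305
Final: pos=(-5.079,-3.709), heading=305, 3 segment(s) drawn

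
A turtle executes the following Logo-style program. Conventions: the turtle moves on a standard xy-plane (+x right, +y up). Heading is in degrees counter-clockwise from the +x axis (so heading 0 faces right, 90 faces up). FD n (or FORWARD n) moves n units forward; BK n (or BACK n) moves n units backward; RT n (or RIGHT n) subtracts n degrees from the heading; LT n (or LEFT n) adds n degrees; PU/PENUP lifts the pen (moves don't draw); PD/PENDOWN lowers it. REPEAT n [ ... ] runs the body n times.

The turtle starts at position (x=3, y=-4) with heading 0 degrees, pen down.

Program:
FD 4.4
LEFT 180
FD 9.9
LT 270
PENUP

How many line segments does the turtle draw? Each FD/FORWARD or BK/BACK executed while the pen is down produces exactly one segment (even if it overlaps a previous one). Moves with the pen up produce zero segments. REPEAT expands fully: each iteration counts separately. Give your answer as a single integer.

Answer: 2

Derivation:
Executing turtle program step by step:
Start: pos=(3,-4), heading=0, pen down
FD 4.4: (3,-4) -> (7.4,-4) [heading=0, draw]
LT 180: heading 0 -> 180
FD 9.9: (7.4,-4) -> (-2.5,-4) [heading=180, draw]
LT 270: heading 180 -> 90
PU: pen up
Final: pos=(-2.5,-4), heading=90, 2 segment(s) drawn
Segments drawn: 2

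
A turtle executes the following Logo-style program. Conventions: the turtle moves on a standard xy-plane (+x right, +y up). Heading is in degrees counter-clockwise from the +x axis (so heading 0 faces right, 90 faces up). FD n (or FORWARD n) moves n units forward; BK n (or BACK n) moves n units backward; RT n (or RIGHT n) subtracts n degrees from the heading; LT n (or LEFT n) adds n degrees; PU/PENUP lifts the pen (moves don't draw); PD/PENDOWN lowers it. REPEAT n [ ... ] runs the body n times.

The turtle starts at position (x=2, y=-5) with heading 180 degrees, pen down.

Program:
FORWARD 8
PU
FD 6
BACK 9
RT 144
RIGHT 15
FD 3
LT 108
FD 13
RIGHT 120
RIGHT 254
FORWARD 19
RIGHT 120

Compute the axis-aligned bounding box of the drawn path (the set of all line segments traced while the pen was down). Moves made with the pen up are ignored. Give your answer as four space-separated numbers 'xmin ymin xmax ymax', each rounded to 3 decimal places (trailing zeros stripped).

Answer: -6 -5 2 -5

Derivation:
Executing turtle program step by step:
Start: pos=(2,-5), heading=180, pen down
FD 8: (2,-5) -> (-6,-5) [heading=180, draw]
PU: pen up
FD 6: (-6,-5) -> (-12,-5) [heading=180, move]
BK 9: (-12,-5) -> (-3,-5) [heading=180, move]
RT 144: heading 180 -> 36
RT 15: heading 36 -> 21
FD 3: (-3,-5) -> (-0.199,-3.925) [heading=21, move]
LT 108: heading 21 -> 129
FD 13: (-0.199,-3.925) -> (-8.38,6.178) [heading=129, move]
RT 120: heading 129 -> 9
RT 254: heading 9 -> 115
FD 19: (-8.38,6.178) -> (-16.41,23.398) [heading=115, move]
RT 120: heading 115 -> 355
Final: pos=(-16.41,23.398), heading=355, 1 segment(s) drawn

Segment endpoints: x in {-6, 2}, y in {-5, -5}
xmin=-6, ymin=-5, xmax=2, ymax=-5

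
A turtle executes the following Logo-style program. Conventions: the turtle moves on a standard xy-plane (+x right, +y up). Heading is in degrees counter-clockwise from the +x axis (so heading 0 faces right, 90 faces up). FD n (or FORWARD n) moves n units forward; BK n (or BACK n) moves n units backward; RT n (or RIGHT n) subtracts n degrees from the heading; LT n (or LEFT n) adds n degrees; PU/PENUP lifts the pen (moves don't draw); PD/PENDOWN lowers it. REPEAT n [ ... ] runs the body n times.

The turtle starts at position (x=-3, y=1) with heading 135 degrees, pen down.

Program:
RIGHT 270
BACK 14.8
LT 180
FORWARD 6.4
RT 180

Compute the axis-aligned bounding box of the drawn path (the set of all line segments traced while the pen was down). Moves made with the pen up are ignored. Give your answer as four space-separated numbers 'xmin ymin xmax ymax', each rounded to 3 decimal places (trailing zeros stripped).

Executing turtle program step by step:
Start: pos=(-3,1), heading=135, pen down
RT 270: heading 135 -> 225
BK 14.8: (-3,1) -> (7.465,11.465) [heading=225, draw]
LT 180: heading 225 -> 45
FD 6.4: (7.465,11.465) -> (11.991,15.991) [heading=45, draw]
RT 180: heading 45 -> 225
Final: pos=(11.991,15.991), heading=225, 2 segment(s) drawn

Segment endpoints: x in {-3, 7.465, 11.991}, y in {1, 11.465, 15.991}
xmin=-3, ymin=1, xmax=11.991, ymax=15.991

Answer: -3 1 11.991 15.991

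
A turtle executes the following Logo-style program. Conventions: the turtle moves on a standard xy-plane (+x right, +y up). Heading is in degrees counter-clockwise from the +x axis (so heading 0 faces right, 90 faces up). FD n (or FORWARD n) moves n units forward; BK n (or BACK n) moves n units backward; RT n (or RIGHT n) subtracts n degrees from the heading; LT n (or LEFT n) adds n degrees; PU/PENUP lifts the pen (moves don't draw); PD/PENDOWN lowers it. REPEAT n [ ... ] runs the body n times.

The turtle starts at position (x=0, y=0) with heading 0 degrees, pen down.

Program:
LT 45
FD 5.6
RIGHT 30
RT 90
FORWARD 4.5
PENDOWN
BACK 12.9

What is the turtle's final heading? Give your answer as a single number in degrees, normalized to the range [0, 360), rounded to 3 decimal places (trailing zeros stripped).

Answer: 285

Derivation:
Executing turtle program step by step:
Start: pos=(0,0), heading=0, pen down
LT 45: heading 0 -> 45
FD 5.6: (0,0) -> (3.96,3.96) [heading=45, draw]
RT 30: heading 45 -> 15
RT 90: heading 15 -> 285
FD 4.5: (3.96,3.96) -> (5.124,-0.387) [heading=285, draw]
PD: pen down
BK 12.9: (5.124,-0.387) -> (1.786,12.074) [heading=285, draw]
Final: pos=(1.786,12.074), heading=285, 3 segment(s) drawn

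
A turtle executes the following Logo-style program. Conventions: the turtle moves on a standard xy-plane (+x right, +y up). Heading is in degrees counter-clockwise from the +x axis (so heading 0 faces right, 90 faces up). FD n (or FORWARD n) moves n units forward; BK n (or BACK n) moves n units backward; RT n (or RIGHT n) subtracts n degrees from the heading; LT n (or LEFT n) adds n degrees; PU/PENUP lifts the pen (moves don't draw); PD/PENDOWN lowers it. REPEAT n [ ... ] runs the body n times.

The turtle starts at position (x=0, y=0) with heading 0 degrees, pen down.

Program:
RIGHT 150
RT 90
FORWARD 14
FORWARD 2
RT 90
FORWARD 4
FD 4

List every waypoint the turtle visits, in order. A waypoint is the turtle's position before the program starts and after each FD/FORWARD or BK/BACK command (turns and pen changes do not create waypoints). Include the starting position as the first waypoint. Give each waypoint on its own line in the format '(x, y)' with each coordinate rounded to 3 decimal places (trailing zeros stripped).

Executing turtle program step by step:
Start: pos=(0,0), heading=0, pen down
RT 150: heading 0 -> 210
RT 90: heading 210 -> 120
FD 14: (0,0) -> (-7,12.124) [heading=120, draw]
FD 2: (-7,12.124) -> (-8,13.856) [heading=120, draw]
RT 90: heading 120 -> 30
FD 4: (-8,13.856) -> (-4.536,15.856) [heading=30, draw]
FD 4: (-4.536,15.856) -> (-1.072,17.856) [heading=30, draw]
Final: pos=(-1.072,17.856), heading=30, 4 segment(s) drawn
Waypoints (5 total):
(0, 0)
(-7, 12.124)
(-8, 13.856)
(-4.536, 15.856)
(-1.072, 17.856)

Answer: (0, 0)
(-7, 12.124)
(-8, 13.856)
(-4.536, 15.856)
(-1.072, 17.856)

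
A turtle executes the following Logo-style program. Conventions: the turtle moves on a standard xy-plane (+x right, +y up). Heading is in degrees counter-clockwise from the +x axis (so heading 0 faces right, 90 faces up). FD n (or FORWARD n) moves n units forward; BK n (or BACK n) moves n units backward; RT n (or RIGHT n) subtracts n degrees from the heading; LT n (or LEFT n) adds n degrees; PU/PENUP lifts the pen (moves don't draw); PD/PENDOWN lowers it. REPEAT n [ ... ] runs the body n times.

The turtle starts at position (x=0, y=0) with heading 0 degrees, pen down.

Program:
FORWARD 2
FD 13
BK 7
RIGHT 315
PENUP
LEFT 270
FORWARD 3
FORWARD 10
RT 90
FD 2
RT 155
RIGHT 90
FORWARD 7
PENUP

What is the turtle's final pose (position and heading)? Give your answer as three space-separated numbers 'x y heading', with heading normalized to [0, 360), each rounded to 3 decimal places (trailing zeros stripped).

Answer: 22.356 -13.001 340

Derivation:
Executing turtle program step by step:
Start: pos=(0,0), heading=0, pen down
FD 2: (0,0) -> (2,0) [heading=0, draw]
FD 13: (2,0) -> (15,0) [heading=0, draw]
BK 7: (15,0) -> (8,0) [heading=0, draw]
RT 315: heading 0 -> 45
PU: pen up
LT 270: heading 45 -> 315
FD 3: (8,0) -> (10.121,-2.121) [heading=315, move]
FD 10: (10.121,-2.121) -> (17.192,-9.192) [heading=315, move]
RT 90: heading 315 -> 225
FD 2: (17.192,-9.192) -> (15.778,-10.607) [heading=225, move]
RT 155: heading 225 -> 70
RT 90: heading 70 -> 340
FD 7: (15.778,-10.607) -> (22.356,-13.001) [heading=340, move]
PU: pen up
Final: pos=(22.356,-13.001), heading=340, 3 segment(s) drawn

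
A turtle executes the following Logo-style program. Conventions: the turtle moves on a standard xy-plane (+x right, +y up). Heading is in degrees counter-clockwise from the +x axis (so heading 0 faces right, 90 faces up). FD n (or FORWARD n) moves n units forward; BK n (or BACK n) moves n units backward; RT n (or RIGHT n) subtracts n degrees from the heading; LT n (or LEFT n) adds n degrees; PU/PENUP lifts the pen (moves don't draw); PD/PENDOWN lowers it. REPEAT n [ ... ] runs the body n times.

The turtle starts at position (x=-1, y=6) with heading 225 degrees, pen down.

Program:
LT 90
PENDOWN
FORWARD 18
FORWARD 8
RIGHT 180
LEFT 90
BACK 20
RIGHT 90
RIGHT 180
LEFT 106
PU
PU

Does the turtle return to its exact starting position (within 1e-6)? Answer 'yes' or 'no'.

Executing turtle program step by step:
Start: pos=(-1,6), heading=225, pen down
LT 90: heading 225 -> 315
PD: pen down
FD 18: (-1,6) -> (11.728,-6.728) [heading=315, draw]
FD 8: (11.728,-6.728) -> (17.385,-12.385) [heading=315, draw]
RT 180: heading 315 -> 135
LT 90: heading 135 -> 225
BK 20: (17.385,-12.385) -> (31.527,1.757) [heading=225, draw]
RT 90: heading 225 -> 135
RT 180: heading 135 -> 315
LT 106: heading 315 -> 61
PU: pen up
PU: pen up
Final: pos=(31.527,1.757), heading=61, 3 segment(s) drawn

Start position: (-1, 6)
Final position: (31.527, 1.757)
Distance = 32.802; >= 1e-6 -> NOT closed

Answer: no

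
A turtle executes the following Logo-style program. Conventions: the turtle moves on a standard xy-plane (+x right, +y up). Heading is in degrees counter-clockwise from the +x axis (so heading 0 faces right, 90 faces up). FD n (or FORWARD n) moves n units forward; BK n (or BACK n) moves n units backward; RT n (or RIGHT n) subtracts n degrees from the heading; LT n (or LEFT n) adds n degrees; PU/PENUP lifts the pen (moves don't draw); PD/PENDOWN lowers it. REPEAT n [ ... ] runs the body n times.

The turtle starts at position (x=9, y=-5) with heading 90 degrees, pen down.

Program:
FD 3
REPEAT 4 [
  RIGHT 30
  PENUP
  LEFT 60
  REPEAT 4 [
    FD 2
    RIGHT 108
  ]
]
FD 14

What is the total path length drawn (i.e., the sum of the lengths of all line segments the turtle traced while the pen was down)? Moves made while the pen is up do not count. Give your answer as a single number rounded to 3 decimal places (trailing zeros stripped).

Answer: 3

Derivation:
Executing turtle program step by step:
Start: pos=(9,-5), heading=90, pen down
FD 3: (9,-5) -> (9,-2) [heading=90, draw]
REPEAT 4 [
  -- iteration 1/4 --
  RT 30: heading 90 -> 60
  PU: pen up
  LT 60: heading 60 -> 120
  REPEAT 4 [
    -- iteration 1/4 --
    FD 2: (9,-2) -> (8,-0.268) [heading=120, move]
    RT 108: heading 120 -> 12
    -- iteration 2/4 --
    FD 2: (8,-0.268) -> (9.956,0.148) [heading=12, move]
    RT 108: heading 12 -> 264
    -- iteration 3/4 --
    FD 2: (9.956,0.148) -> (9.747,-1.841) [heading=264, move]
    RT 108: heading 264 -> 156
    -- iteration 4/4 --
    FD 2: (9.747,-1.841) -> (7.92,-1.028) [heading=156, move]
    RT 108: heading 156 -> 48
  ]
  -- iteration 2/4 --
  RT 30: heading 48 -> 18
  PU: pen up
  LT 60: heading 18 -> 78
  REPEAT 4 [
    -- iteration 1/4 --
    FD 2: (7.92,-1.028) -> (8.336,0.929) [heading=78, move]
    RT 108: heading 78 -> 330
    -- iteration 2/4 --
    FD 2: (8.336,0.929) -> (10.068,-0.071) [heading=330, move]
    RT 108: heading 330 -> 222
    -- iteration 3/4 --
    FD 2: (10.068,-0.071) -> (8.582,-1.41) [heading=222, move]
    RT 108: heading 222 -> 114
    -- iteration 4/4 --
    FD 2: (8.582,-1.41) -> (7.768,0.417) [heading=114, move]
    RT 108: heading 114 -> 6
  ]
  -- iteration 3/4 --
  RT 30: heading 6 -> 336
  PU: pen up
  LT 60: heading 336 -> 36
  REPEAT 4 [
    -- iteration 1/4 --
    FD 2: (7.768,0.417) -> (9.386,1.593) [heading=36, move]
    RT 108: heading 36 -> 288
    -- iteration 2/4 --
    FD 2: (9.386,1.593) -> (10.004,-0.309) [heading=288, move]
    RT 108: heading 288 -> 180
    -- iteration 3/4 --
    FD 2: (10.004,-0.309) -> (8.004,-0.309) [heading=180, move]
    RT 108: heading 180 -> 72
    -- iteration 4/4 --
    FD 2: (8.004,-0.309) -> (8.622,1.593) [heading=72, move]
    RT 108: heading 72 -> 324
  ]
  -- iteration 4/4 --
  RT 30: heading 324 -> 294
  PU: pen up
  LT 60: heading 294 -> 354
  REPEAT 4 [
    -- iteration 1/4 --
    FD 2: (8.622,1.593) -> (10.611,1.384) [heading=354, move]
    RT 108: heading 354 -> 246
    -- iteration 2/4 --
    FD 2: (10.611,1.384) -> (9.798,-0.443) [heading=246, move]
    RT 108: heading 246 -> 138
    -- iteration 3/4 --
    FD 2: (9.798,-0.443) -> (8.312,0.895) [heading=138, move]
    RT 108: heading 138 -> 30
    -- iteration 4/4 --
    FD 2: (8.312,0.895) -> (10.044,1.895) [heading=30, move]
    RT 108: heading 30 -> 282
  ]
]
FD 14: (10.044,1.895) -> (12.954,-11.799) [heading=282, move]
Final: pos=(12.954,-11.799), heading=282, 1 segment(s) drawn

Segment lengths:
  seg 1: (9,-5) -> (9,-2), length = 3
Total = 3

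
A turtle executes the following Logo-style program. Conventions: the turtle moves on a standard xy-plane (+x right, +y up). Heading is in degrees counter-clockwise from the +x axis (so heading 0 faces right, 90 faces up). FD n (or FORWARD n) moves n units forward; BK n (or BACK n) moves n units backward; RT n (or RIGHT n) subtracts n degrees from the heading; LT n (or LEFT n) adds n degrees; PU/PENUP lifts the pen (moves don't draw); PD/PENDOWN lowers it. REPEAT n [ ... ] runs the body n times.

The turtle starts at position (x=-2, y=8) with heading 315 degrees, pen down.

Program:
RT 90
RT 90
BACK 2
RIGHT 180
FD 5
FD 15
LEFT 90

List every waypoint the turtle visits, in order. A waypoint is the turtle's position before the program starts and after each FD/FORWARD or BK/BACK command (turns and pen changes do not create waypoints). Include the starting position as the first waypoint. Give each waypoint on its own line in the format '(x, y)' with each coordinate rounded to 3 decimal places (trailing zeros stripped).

Answer: (-2, 8)
(-0.586, 6.586)
(2.95, 3.05)
(13.556, -7.556)

Derivation:
Executing turtle program step by step:
Start: pos=(-2,8), heading=315, pen down
RT 90: heading 315 -> 225
RT 90: heading 225 -> 135
BK 2: (-2,8) -> (-0.586,6.586) [heading=135, draw]
RT 180: heading 135 -> 315
FD 5: (-0.586,6.586) -> (2.95,3.05) [heading=315, draw]
FD 15: (2.95,3.05) -> (13.556,-7.556) [heading=315, draw]
LT 90: heading 315 -> 45
Final: pos=(13.556,-7.556), heading=45, 3 segment(s) drawn
Waypoints (4 total):
(-2, 8)
(-0.586, 6.586)
(2.95, 3.05)
(13.556, -7.556)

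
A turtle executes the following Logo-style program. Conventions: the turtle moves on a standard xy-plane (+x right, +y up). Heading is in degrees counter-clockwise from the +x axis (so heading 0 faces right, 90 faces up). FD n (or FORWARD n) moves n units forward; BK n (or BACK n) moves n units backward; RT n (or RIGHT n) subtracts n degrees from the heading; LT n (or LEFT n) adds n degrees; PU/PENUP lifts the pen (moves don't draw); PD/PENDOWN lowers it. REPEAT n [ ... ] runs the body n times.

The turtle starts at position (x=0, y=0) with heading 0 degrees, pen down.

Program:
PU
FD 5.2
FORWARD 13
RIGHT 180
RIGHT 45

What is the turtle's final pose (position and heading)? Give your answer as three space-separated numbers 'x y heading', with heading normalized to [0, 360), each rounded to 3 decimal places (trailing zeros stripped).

Executing turtle program step by step:
Start: pos=(0,0), heading=0, pen down
PU: pen up
FD 5.2: (0,0) -> (5.2,0) [heading=0, move]
FD 13: (5.2,0) -> (18.2,0) [heading=0, move]
RT 180: heading 0 -> 180
RT 45: heading 180 -> 135
Final: pos=(18.2,0), heading=135, 0 segment(s) drawn

Answer: 18.2 0 135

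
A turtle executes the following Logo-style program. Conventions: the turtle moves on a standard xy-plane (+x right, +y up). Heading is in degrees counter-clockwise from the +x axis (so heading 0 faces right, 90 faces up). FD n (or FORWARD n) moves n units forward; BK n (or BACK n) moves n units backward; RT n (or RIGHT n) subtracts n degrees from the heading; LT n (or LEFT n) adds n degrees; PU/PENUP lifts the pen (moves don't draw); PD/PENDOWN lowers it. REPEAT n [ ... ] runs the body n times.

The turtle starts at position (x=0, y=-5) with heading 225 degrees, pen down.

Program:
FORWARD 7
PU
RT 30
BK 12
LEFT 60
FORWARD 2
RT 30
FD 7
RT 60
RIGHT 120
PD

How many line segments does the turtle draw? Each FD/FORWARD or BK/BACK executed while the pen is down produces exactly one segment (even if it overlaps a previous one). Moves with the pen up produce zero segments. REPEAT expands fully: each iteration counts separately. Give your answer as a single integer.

Executing turtle program step by step:
Start: pos=(0,-5), heading=225, pen down
FD 7: (0,-5) -> (-4.95,-9.95) [heading=225, draw]
PU: pen up
RT 30: heading 225 -> 195
BK 12: (-4.95,-9.95) -> (6.641,-6.844) [heading=195, move]
LT 60: heading 195 -> 255
FD 2: (6.641,-6.844) -> (6.124,-8.776) [heading=255, move]
RT 30: heading 255 -> 225
FD 7: (6.124,-8.776) -> (1.174,-13.726) [heading=225, move]
RT 60: heading 225 -> 165
RT 120: heading 165 -> 45
PD: pen down
Final: pos=(1.174,-13.726), heading=45, 1 segment(s) drawn
Segments drawn: 1

Answer: 1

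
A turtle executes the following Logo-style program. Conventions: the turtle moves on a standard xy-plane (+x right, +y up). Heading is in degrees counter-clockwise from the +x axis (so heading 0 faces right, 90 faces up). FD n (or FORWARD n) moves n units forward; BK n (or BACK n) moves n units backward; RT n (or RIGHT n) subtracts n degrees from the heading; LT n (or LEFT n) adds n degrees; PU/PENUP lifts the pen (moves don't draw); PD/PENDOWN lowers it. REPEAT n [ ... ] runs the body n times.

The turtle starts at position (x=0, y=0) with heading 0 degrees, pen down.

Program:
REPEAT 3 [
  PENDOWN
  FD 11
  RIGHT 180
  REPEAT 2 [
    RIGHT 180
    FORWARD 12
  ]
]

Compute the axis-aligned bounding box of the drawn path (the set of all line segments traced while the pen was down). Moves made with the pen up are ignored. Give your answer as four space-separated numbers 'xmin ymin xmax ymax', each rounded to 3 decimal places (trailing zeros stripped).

Answer: -12 0 23 0

Derivation:
Executing turtle program step by step:
Start: pos=(0,0), heading=0, pen down
REPEAT 3 [
  -- iteration 1/3 --
  PD: pen down
  FD 11: (0,0) -> (11,0) [heading=0, draw]
  RT 180: heading 0 -> 180
  REPEAT 2 [
    -- iteration 1/2 --
    RT 180: heading 180 -> 0
    FD 12: (11,0) -> (23,0) [heading=0, draw]
    -- iteration 2/2 --
    RT 180: heading 0 -> 180
    FD 12: (23,0) -> (11,0) [heading=180, draw]
  ]
  -- iteration 2/3 --
  PD: pen down
  FD 11: (11,0) -> (0,0) [heading=180, draw]
  RT 180: heading 180 -> 0
  REPEAT 2 [
    -- iteration 1/2 --
    RT 180: heading 0 -> 180
    FD 12: (0,0) -> (-12,0) [heading=180, draw]
    -- iteration 2/2 --
    RT 180: heading 180 -> 0
    FD 12: (-12,0) -> (0,0) [heading=0, draw]
  ]
  -- iteration 3/3 --
  PD: pen down
  FD 11: (0,0) -> (11,0) [heading=0, draw]
  RT 180: heading 0 -> 180
  REPEAT 2 [
    -- iteration 1/2 --
    RT 180: heading 180 -> 0
    FD 12: (11,0) -> (23,0) [heading=0, draw]
    -- iteration 2/2 --
    RT 180: heading 0 -> 180
    FD 12: (23,0) -> (11,0) [heading=180, draw]
  ]
]
Final: pos=(11,0), heading=180, 9 segment(s) drawn

Segment endpoints: x in {-12, 0, 11, 23}, y in {0, 0, 0, 0, 0, 0, 0, 0, 0}
xmin=-12, ymin=0, xmax=23, ymax=0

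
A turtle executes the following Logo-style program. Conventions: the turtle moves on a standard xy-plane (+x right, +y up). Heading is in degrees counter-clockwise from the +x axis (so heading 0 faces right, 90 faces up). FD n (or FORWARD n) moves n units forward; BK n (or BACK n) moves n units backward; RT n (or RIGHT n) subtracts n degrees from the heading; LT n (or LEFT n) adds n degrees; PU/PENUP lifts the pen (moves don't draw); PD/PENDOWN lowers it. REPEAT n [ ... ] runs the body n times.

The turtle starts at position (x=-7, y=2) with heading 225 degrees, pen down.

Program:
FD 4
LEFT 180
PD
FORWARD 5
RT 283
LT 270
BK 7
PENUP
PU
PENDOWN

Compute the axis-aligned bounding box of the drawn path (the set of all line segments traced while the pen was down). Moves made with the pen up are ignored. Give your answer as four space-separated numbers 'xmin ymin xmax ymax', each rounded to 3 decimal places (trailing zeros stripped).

Executing turtle program step by step:
Start: pos=(-7,2), heading=225, pen down
FD 4: (-7,2) -> (-9.828,-0.828) [heading=225, draw]
LT 180: heading 225 -> 45
PD: pen down
FD 5: (-9.828,-0.828) -> (-6.293,2.707) [heading=45, draw]
RT 283: heading 45 -> 122
LT 270: heading 122 -> 32
BK 7: (-6.293,2.707) -> (-12.229,-1.002) [heading=32, draw]
PU: pen up
PU: pen up
PD: pen down
Final: pos=(-12.229,-1.002), heading=32, 3 segment(s) drawn

Segment endpoints: x in {-12.229, -9.828, -7, -6.293}, y in {-1.002, -0.828, 2, 2.707}
xmin=-12.229, ymin=-1.002, xmax=-6.293, ymax=2.707

Answer: -12.229 -1.002 -6.293 2.707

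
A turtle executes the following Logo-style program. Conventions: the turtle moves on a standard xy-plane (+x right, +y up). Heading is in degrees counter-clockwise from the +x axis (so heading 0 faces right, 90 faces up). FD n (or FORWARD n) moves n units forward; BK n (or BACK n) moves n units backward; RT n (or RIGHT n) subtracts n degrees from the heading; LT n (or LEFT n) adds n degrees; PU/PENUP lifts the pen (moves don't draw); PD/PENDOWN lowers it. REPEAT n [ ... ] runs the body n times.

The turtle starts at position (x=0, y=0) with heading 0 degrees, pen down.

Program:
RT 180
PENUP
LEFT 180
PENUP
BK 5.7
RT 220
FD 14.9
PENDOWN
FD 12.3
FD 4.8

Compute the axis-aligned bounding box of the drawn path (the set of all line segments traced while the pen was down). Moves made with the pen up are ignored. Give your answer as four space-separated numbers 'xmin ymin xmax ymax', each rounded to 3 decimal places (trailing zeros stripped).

Executing turtle program step by step:
Start: pos=(0,0), heading=0, pen down
RT 180: heading 0 -> 180
PU: pen up
LT 180: heading 180 -> 0
PU: pen up
BK 5.7: (0,0) -> (-5.7,0) [heading=0, move]
RT 220: heading 0 -> 140
FD 14.9: (-5.7,0) -> (-17.114,9.578) [heading=140, move]
PD: pen down
FD 12.3: (-17.114,9.578) -> (-26.536,17.484) [heading=140, draw]
FD 4.8: (-26.536,17.484) -> (-30.213,20.569) [heading=140, draw]
Final: pos=(-30.213,20.569), heading=140, 2 segment(s) drawn

Segment endpoints: x in {-30.213, -26.536, -17.114}, y in {9.578, 17.484, 20.569}
xmin=-30.213, ymin=9.578, xmax=-17.114, ymax=20.569

Answer: -30.213 9.578 -17.114 20.569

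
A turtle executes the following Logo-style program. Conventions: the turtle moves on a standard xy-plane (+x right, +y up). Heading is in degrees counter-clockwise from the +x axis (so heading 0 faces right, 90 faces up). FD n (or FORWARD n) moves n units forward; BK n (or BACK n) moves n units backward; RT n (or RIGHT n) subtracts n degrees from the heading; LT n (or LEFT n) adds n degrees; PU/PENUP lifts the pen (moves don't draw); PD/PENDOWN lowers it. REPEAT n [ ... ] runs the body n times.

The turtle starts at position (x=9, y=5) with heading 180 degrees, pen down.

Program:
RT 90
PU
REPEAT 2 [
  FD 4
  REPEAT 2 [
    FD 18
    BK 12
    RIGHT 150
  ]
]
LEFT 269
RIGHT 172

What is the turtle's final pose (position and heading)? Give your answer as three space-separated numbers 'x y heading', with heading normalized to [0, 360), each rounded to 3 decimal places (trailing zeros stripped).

Answer: 9.34 14.804 307

Derivation:
Executing turtle program step by step:
Start: pos=(9,5), heading=180, pen down
RT 90: heading 180 -> 90
PU: pen up
REPEAT 2 [
  -- iteration 1/2 --
  FD 4: (9,5) -> (9,9) [heading=90, move]
  REPEAT 2 [
    -- iteration 1/2 --
    FD 18: (9,9) -> (9,27) [heading=90, move]
    BK 12: (9,27) -> (9,15) [heading=90, move]
    RT 150: heading 90 -> 300
    -- iteration 2/2 --
    FD 18: (9,15) -> (18,-0.588) [heading=300, move]
    BK 12: (18,-0.588) -> (12,9.804) [heading=300, move]
    RT 150: heading 300 -> 150
  ]
  -- iteration 2/2 --
  FD 4: (12,9.804) -> (8.536,11.804) [heading=150, move]
  REPEAT 2 [
    -- iteration 1/2 --
    FD 18: (8.536,11.804) -> (-7.053,20.804) [heading=150, move]
    BK 12: (-7.053,20.804) -> (3.34,14.804) [heading=150, move]
    RT 150: heading 150 -> 0
    -- iteration 2/2 --
    FD 18: (3.34,14.804) -> (21.34,14.804) [heading=0, move]
    BK 12: (21.34,14.804) -> (9.34,14.804) [heading=0, move]
    RT 150: heading 0 -> 210
  ]
]
LT 269: heading 210 -> 119
RT 172: heading 119 -> 307
Final: pos=(9.34,14.804), heading=307, 0 segment(s) drawn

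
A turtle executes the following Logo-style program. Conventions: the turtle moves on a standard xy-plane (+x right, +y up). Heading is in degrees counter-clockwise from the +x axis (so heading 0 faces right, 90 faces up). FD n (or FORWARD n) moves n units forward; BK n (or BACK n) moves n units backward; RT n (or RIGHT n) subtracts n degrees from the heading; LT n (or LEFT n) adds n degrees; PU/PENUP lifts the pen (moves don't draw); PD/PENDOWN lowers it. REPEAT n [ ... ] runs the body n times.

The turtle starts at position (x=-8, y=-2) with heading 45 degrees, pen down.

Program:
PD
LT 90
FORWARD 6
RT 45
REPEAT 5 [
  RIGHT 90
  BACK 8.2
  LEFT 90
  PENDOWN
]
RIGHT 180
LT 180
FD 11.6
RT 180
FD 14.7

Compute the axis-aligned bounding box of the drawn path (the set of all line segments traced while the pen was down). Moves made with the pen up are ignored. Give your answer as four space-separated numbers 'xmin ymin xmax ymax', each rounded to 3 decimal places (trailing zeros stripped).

Answer: -53.243 -2 -8 13.843

Derivation:
Executing turtle program step by step:
Start: pos=(-8,-2), heading=45, pen down
PD: pen down
LT 90: heading 45 -> 135
FD 6: (-8,-2) -> (-12.243,2.243) [heading=135, draw]
RT 45: heading 135 -> 90
REPEAT 5 [
  -- iteration 1/5 --
  RT 90: heading 90 -> 0
  BK 8.2: (-12.243,2.243) -> (-20.443,2.243) [heading=0, draw]
  LT 90: heading 0 -> 90
  PD: pen down
  -- iteration 2/5 --
  RT 90: heading 90 -> 0
  BK 8.2: (-20.443,2.243) -> (-28.643,2.243) [heading=0, draw]
  LT 90: heading 0 -> 90
  PD: pen down
  -- iteration 3/5 --
  RT 90: heading 90 -> 0
  BK 8.2: (-28.643,2.243) -> (-36.843,2.243) [heading=0, draw]
  LT 90: heading 0 -> 90
  PD: pen down
  -- iteration 4/5 --
  RT 90: heading 90 -> 0
  BK 8.2: (-36.843,2.243) -> (-45.043,2.243) [heading=0, draw]
  LT 90: heading 0 -> 90
  PD: pen down
  -- iteration 5/5 --
  RT 90: heading 90 -> 0
  BK 8.2: (-45.043,2.243) -> (-53.243,2.243) [heading=0, draw]
  LT 90: heading 0 -> 90
  PD: pen down
]
RT 180: heading 90 -> 270
LT 180: heading 270 -> 90
FD 11.6: (-53.243,2.243) -> (-53.243,13.843) [heading=90, draw]
RT 180: heading 90 -> 270
FD 14.7: (-53.243,13.843) -> (-53.243,-0.857) [heading=270, draw]
Final: pos=(-53.243,-0.857), heading=270, 8 segment(s) drawn

Segment endpoints: x in {-53.243, -45.043, -36.843, -28.643, -20.443, -12.243, -8}, y in {-2, -0.857, 2.243, 13.843}
xmin=-53.243, ymin=-2, xmax=-8, ymax=13.843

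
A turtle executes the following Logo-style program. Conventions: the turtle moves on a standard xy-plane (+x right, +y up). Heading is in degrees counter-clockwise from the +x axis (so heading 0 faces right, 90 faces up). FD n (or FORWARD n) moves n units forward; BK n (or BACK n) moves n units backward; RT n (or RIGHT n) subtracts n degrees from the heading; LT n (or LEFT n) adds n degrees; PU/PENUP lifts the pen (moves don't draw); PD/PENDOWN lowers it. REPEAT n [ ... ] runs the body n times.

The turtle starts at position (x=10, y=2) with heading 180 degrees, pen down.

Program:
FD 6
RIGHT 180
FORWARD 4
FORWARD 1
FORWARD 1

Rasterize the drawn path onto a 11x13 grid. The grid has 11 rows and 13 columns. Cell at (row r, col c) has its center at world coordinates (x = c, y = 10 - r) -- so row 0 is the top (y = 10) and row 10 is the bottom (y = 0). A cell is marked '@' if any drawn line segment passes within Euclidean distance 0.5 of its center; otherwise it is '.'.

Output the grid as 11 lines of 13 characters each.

Answer: .............
.............
.............
.............
.............
.............
.............
.............
....@@@@@@@..
.............
.............

Derivation:
Segment 0: (10,2) -> (4,2)
Segment 1: (4,2) -> (8,2)
Segment 2: (8,2) -> (9,2)
Segment 3: (9,2) -> (10,2)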